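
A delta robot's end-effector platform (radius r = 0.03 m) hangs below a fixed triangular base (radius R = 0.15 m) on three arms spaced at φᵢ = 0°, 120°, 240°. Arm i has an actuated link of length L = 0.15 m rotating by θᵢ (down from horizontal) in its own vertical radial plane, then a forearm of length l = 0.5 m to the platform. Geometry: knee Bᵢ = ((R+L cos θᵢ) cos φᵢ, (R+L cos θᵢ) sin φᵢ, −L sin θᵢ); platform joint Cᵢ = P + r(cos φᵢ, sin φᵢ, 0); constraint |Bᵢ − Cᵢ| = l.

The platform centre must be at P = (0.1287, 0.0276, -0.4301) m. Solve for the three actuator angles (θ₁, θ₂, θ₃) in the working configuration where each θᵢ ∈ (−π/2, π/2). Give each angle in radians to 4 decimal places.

rotate P by −φ1: (0.1287, 0.0276, -0.4301)
  e−x'=-0.0087;  (l²−L²−(e−x')²−y'²−z²)/2L = 0.1389
  θ1 = atan2(B,A) + arccos(C/0.4302) = -0.3491
φ2=120.0° → target in arm frame (-0.0404, -0.1253)
  A=0.1604, B=-0.4301, C=(l²−L²−A²−y'²−z²)/(2L)=0.0036
  √(A²+B²)=0.4591;  θ2 = -1.2137+1.5629 ≈ 0.3492
arm 3 (φ=240.0°): x'=-0.0883, y'=0.0977
  e−x'=0.2083;  (l²−L²−(e−x')²−y'²−z²)/2L = -0.0346
  γ=atan2(-0.4301,0.2083)=-1.1199;  ψ=arccos(-0.0725)=1.6433;  θ3=γ+ψ≈0.5235

θ₁ = -0.3491, θ₂ = 0.3492, θ₃ = 0.5235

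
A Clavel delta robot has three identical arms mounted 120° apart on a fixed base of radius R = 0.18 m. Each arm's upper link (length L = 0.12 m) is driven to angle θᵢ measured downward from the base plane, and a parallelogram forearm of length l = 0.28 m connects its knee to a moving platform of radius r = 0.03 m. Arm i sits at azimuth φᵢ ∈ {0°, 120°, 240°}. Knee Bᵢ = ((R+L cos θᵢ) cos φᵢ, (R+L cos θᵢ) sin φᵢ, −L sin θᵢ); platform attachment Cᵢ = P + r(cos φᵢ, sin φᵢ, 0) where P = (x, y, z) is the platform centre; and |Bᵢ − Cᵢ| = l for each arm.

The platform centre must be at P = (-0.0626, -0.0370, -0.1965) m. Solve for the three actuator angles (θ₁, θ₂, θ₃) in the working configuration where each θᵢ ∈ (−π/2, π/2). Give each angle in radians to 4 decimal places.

φ1=0.0° → target in arm frame (-0.0626, -0.0370)
  e−x'=0.2126;  (l²−L²−(e−x')²−y'²−z²)/2L = -0.0883
  √(A²+B²)=0.2895;  θ1 = -0.7461+1.8806 ≈ 1.1345
φ2=120.0° → target in arm frame (-0.0007, 0.0727)
  A=0.1507, B=-0.1965, C=(l²−L²−A²−y'²−z²)/(2L)=-0.0109
  γ=atan2(-0.1965,0.1507)=-0.9164;  ψ=arccos(-0.0441)=1.6149;  θ2=γ+ψ≈0.6985
arm 3 (φ=240.0°): x'=0.0633, y'=-0.0357
  A cos θ + B sin θ = C:  0.0867·cos θ + -0.1965·sin θ = 0.0692
  √(A²+B²)=0.2148;  θ3 = -1.1554+1.2428 ≈ 0.0874

θ₁ = 1.1345, θ₂ = 0.6985, θ₃ = 0.0874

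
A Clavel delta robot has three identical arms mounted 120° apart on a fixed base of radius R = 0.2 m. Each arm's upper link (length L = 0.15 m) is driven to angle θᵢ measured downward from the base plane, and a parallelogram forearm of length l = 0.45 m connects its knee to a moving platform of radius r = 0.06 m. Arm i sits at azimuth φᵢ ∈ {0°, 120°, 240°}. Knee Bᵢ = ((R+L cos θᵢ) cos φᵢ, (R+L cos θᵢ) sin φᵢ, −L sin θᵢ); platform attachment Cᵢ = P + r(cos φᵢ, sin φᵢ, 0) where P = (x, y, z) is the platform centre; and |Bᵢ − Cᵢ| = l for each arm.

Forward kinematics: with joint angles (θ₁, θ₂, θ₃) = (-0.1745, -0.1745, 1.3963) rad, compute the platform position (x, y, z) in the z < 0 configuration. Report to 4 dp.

S1 = (0.2877·cos0.0°, 0.2877·sin0.0°, 0.0260) = (0.2877, 0.0000, 0.0260)
S2 = (0.2877·cos120.0°, 0.2877·sin120.0°, 0.0260) = (-0.1439, 0.2492, 0.0260)
S3 = (0.1660·cos240.0°, 0.1660·sin240.0°, -0.1477) = (-0.0830, -0.1438, -0.1477)
|S₂|²−|S₁|² = 0.0000;  |S₃|²−|S₁|² = -0.0341
[-0.8632 0.4983 0.0000]·P = 0.0000;  [-0.7415 -0.2876 -0.3475]·P = -0.0341
Cramer: x(z) = 0.0275-0.2804z;  y(z) = 0.0476-0.4856z
into |P−S₁|² = l²: 1.3144z² + 0.0476z + -0.1318 = 0;  Δ = 0.6954;  z = -0.3353 or 0.2991 → z<0 root = -0.3353
x = 0.1215, y = 0.2104

(0.1215, 0.2104, -0.3353)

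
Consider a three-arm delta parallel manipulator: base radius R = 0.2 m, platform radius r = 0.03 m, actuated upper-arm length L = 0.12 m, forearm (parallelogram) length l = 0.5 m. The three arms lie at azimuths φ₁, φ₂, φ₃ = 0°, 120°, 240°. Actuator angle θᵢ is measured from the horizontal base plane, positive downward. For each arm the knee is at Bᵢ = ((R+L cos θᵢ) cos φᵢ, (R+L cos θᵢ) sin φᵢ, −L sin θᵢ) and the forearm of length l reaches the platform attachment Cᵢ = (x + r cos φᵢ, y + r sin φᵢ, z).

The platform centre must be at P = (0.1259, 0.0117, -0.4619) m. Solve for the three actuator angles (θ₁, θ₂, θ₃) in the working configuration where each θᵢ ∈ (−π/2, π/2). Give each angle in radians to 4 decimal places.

rotate P by −φ1: (0.1259, 0.0117, -0.4619)
  e−x'=0.0441;  (l²−L²−(e−x')²−y'²−z²)/2L = 0.0840
  √(A²+B²)=0.4640;  θ1 = -1.4756+1.3887 ≈ -0.0869
φ2=120.0° → target in arm frame (-0.0528, -0.1149)
  e−x'=0.2228;  (l²−L²−(e−x')²−y'²−z²)/2L = -0.1692
  √(A²+B²)=0.5128;  θ2 = -1.1213+1.9069 ≈ 0.7856
φ3=240.0° → target in arm frame (-0.0731, 0.1032)
  A=0.2431, B=-0.4619, C=(l²−L²−A²−y'²−z²)/(2L)=-0.1979
  γ=atan2(-0.4619,0.2431)=-1.0864;  ψ=arccos(-0.3791)=1.9596;  θ3=γ+ψ≈0.8732

θ₁ = -0.0869, θ₂ = 0.7856, θ₃ = 0.8732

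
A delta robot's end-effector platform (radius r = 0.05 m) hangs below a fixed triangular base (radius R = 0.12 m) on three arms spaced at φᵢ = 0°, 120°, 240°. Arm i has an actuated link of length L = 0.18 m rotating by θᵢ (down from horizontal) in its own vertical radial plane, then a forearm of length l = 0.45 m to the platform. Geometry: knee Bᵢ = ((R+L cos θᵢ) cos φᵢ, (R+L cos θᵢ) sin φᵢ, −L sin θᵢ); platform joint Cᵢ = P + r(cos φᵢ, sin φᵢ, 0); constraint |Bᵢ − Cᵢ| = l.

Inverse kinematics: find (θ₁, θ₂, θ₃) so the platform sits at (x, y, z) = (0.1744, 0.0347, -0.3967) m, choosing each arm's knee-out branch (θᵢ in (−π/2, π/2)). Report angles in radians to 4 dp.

θ₁ = -0.2616, θ₂ = 0.5238, θ₃ = 0.6984

rotate P by −φ1: (0.1744, 0.0347, -0.3967)
  e−x'=-0.1044;  (l²−L²−(e−x')²−y'²−z²)/2L = 0.0017
  √(A²+B²)=0.4102;  θ1 = -1.8281+1.5666 ≈ -0.2616
rotate P by −φ2: (-0.0571, -0.1684, -0.3967)
  e−x'=0.1271;  (l²−L²−(e−x')²−y'²−z²)/2L = -0.0883
  θ2 = atan2(B,A) + arccos(C/0.4166) = 0.5238
φ3=240.0° → target in arm frame (-0.1173, 0.1337)
  A cos θ + B sin θ = C:  0.1873·cos θ + -0.3967·sin θ = -0.1117
  γ=atan2(-0.3967,0.1873)=-1.1298;  ψ=arccos(-0.2546)=1.8282;  θ3=γ+ψ≈0.6984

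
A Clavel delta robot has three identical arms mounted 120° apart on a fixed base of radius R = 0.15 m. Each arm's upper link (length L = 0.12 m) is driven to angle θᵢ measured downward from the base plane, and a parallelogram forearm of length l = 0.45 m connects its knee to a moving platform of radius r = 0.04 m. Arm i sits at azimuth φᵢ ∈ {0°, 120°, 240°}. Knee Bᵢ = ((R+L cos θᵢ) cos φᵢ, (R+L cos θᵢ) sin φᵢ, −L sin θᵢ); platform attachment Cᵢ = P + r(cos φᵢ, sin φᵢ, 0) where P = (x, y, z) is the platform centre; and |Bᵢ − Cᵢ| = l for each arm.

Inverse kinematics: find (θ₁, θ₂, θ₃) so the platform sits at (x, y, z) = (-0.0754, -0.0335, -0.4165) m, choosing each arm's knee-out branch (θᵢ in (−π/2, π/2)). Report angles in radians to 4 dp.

θ₁ = 0.6107, θ₂ = 0.2616, θ₃ = -0.0001

arm 1 (φ=0.0°): x'=-0.0754, y'=-0.0335
  A cos θ + B sin θ = C:  0.1854·cos θ + -0.4165·sin θ = -0.0869
  γ=atan2(-0.4165,0.1854)=-1.1520;  ψ=arccos(-0.1907)=1.7627;  θ1=γ+ψ≈0.6107
arm 2 (φ=120.0°): x'=0.0087, y'=0.0820
  e−x'=0.1013;  (l²−L²−(e−x')²−y'²−z²)/2L = -0.0099
  √(A²+B²)=0.4286;  θ2 = -1.3322+1.5938 ≈ 0.2616
φ3=240.0° → target in arm frame (0.0667, -0.0485)
  A cos θ + B sin θ = C:  0.0433·cos θ + -0.4165·sin θ = 0.0433
  θ3 = atan2(B,A) + arccos(C/0.4187) = -0.0001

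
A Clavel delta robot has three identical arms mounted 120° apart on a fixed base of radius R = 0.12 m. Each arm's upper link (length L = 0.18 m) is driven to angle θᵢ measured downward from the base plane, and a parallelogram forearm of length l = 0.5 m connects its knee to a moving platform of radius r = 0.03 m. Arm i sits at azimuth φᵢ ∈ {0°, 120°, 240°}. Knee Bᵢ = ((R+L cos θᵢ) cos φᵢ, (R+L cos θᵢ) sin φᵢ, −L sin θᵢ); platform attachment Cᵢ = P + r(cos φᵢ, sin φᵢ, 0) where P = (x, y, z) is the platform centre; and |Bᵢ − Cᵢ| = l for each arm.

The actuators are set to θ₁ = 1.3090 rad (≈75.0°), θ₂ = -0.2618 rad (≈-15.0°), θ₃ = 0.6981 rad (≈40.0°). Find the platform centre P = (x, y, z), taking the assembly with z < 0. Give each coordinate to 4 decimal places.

(-0.2601, 0.1612, -0.4320)

S1 = (0.1366·cos0.0°, 0.1366·sin0.0°, -0.1739) = (0.1366, 0.0000, -0.1739)
φ2=120.0°: virtual centre (-0.1319, 0.2285, 0.0466), radius l
S3 = (0.2279·cos240.0°, 0.2279·sin240.0°, -0.1157) = (-0.1139, -0.1974, -0.1157)
subtract pairs → two planes through P
[-0.5370 0.4570 0.4409]·P = 0.0229;  [-0.5011 -0.3947 0.1163]·P = 0.0164
Cramer: x(z) = -0.0375+0.5152z;  y(z) = 0.0060-0.3593z
into |P−S₁|² = l²: 1.3946z² + 0.1640z + -0.1894 = 0;  Δ = 1.0835;  z = -0.4320 or 0.3144 → z<0 root = -0.4320
x = -0.2601, y = 0.1612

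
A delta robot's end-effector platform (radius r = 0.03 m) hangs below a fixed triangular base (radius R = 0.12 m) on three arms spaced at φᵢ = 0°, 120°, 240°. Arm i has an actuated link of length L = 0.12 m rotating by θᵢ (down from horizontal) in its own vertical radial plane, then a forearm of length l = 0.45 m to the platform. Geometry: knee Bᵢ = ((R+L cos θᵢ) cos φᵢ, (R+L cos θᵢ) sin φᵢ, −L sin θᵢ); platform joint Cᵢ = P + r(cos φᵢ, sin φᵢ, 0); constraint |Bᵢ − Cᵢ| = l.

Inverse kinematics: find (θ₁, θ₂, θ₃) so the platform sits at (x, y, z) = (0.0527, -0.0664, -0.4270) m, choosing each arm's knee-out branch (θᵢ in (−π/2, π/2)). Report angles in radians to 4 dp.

φ1=0.0° → target in arm frame (0.0527, -0.0664)
  A=0.0373, B=-0.4270, C=(l²−L²−A²−y'²−z²)/(2L)=-0.0001
  γ=atan2(-0.4270,0.0373)=-1.4837;  ψ=arccos(-0.0003)=1.5711;  θ1=γ+ψ≈0.0874
rotate P by −φ2: (-0.0839, -0.0124, -0.4270)
  e−x'=0.1739;  (l²−L²−(e−x')²−y'²−z²)/2L = -0.1025
  θ2 = atan2(B,A) + arccos(C/0.4610) = 0.6109
φ3=240.0° → target in arm frame (0.0312, 0.0788)
  A=0.0588, B=-0.4270, C=(l²−L²−A²−y'²−z²)/(2L)=-0.0163
  γ=atan2(-0.4270,0.0588)=-1.4338;  ψ=arccos(-0.0378)=1.6086;  θ3=γ+ψ≈0.1747

θ₁ = 0.0874, θ₂ = 0.6109, θ₃ = 0.1747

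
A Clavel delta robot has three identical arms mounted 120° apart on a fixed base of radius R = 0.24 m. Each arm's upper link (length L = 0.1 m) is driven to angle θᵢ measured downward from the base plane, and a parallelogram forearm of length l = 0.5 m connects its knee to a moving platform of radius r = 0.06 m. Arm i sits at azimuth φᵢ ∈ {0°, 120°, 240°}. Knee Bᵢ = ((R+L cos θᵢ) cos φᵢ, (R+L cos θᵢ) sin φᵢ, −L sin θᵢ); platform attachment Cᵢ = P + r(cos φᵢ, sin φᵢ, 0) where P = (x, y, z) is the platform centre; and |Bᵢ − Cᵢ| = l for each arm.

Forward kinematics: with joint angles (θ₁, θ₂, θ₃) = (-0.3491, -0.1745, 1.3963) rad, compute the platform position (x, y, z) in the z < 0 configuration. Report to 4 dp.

S1 = (0.2740·cos0.0°, 0.2740·sin0.0°, 0.0342) = (0.2740, 0.0000, 0.0342)
S2 = (0.2785·cos120.0°, 0.2785·sin120.0°, 0.0174) = (-0.1392, 0.2412, 0.0174)
φ3=240.0°: virtual centre (-0.0987, -0.1709, -0.0985), radius l
|S₂|²−|S₁|² = 0.0016;  |S₃|²−|S₁|² = -0.0276
plane₁₂: -0.8264x+0.4823y+-0.0337z = 0.0016
Cramer: x(z) = 0.0199-0.2173z;  y(z) = 0.0374-0.3025z
sphere 1 gives Az²+Bz+C=0 with A=1.1387, B=0.0194, C=-0.1829;  B²−4AC=0.8333;  roots -0.4093, 0.3923;  negative root z = -0.4093
x = 0.1088, y = 0.1612

(0.1088, 0.1612, -0.4093)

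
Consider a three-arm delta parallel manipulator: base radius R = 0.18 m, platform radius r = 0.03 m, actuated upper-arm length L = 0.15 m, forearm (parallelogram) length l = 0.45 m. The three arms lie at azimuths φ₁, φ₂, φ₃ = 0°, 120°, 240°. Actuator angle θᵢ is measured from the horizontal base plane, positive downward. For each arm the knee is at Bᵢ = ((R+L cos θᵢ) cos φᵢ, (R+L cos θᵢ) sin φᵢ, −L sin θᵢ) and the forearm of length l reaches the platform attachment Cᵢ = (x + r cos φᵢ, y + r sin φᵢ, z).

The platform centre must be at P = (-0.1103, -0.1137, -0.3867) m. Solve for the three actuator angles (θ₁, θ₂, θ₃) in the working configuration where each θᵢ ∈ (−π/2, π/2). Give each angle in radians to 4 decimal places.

θ₁ = 0.9598, θ₂ = 0.6980, θ₃ = -0.2616

arm 1 (φ=0.0°): x'=-0.1103, y'=-0.1137
  e−x'=0.2603;  (l²−L²−(e−x')²−y'²−z²)/2L = -0.1674
  γ=atan2(-0.3867,0.2603)=-0.9783;  ψ=arccos(-0.3591)=1.9381;  θ1=γ+ψ≈0.9598
rotate P by −φ2: (-0.0433, 0.1524, -0.3867)
  A=0.1933, B=-0.3867, C=(l²−L²−A²−y'²−z²)/(2L)=-0.1004
  √(A²+B²)=0.4323;  θ2 = -1.1072+1.8052 ≈ 0.6980
arm 3 (φ=240.0°): x'=0.1536, y'=-0.0387
  A=-0.0036, B=-0.3867, C=(l²−L²−A²−y'²−z²)/(2L)=0.0965
  θ3 = atan2(B,A) + arccos(C/0.3867) = -0.2616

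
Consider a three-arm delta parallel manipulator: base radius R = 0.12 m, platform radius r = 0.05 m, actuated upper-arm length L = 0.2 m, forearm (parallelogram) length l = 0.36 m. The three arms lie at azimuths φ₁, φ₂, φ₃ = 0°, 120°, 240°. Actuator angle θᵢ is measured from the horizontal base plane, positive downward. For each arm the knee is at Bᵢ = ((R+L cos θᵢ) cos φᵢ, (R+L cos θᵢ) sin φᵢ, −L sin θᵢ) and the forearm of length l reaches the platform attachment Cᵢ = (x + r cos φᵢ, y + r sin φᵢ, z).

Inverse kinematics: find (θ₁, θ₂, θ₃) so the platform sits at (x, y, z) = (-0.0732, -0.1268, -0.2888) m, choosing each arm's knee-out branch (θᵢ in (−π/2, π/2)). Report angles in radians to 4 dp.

arm 1 (φ=0.0°): x'=-0.0732, y'=-0.1268
  e−x'=0.1432;  (l²−L²−(e−x')²−y'²−z²)/2L = -0.0760
  θ1 = atan2(B,A) + arccos(C/0.3224) = 0.6982
rotate P by −φ2: (-0.0732, 0.1268, -0.2888)
  e−x'=0.1432;  (l²−L²−(e−x')²−y'²−z²)/2L = -0.0760
  γ=atan2(-0.2888,0.1432)=-1.1104;  ψ=arccos(-0.2357)=1.8087;  θ2=γ+ψ≈0.6983
φ3=240.0° → target in arm frame (0.1464, 0.0000)
  A cos θ + B sin θ = C:  -0.0764·cos θ + -0.2888·sin θ = 0.0009
  θ3 = atan2(B,A) + arccos(C/0.2987) = -0.2616

θ₁ = 0.6982, θ₂ = 0.6983, θ₃ = -0.2616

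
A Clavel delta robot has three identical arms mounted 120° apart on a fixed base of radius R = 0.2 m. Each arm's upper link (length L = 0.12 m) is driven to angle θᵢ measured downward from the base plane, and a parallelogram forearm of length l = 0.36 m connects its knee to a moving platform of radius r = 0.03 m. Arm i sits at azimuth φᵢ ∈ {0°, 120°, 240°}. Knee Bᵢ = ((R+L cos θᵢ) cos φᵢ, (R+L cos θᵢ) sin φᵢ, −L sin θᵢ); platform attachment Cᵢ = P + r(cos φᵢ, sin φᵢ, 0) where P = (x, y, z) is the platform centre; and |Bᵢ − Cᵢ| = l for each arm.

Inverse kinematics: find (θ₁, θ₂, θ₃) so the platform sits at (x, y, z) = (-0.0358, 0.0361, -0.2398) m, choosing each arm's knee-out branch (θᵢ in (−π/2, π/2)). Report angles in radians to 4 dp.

θ₁ = 0.5231, θ₂ = -0.2622, θ₃ = 0.3491

arm 1 (φ=0.0°): x'=-0.0358, y'=0.0361
  A=0.2058, B=-0.2398, C=(l²−L²−A²−y'²−z²)/(2L)=0.0585
  γ=atan2(-0.2398,0.2058)=-0.8616;  ψ=arccos(0.1851)=1.3846;  θ1=γ+ψ≈0.5231
φ2=120.0° → target in arm frame (0.0492, 0.0130)
  A=0.1208, B=-0.2398, C=(l²−L²−A²−y'²−z²)/(2L)=0.1789
  θ2 = atan2(B,A) + arccos(C/0.2685) = -0.2622
arm 3 (φ=240.0°): x'=-0.0134, y'=-0.0491
  e−x'=0.1834;  (l²−L²−(e−x')²−y'²−z²)/2L = 0.0903
  √(A²+B²)=0.3019;  θ3 = -0.9180+1.2671 ≈ 0.3491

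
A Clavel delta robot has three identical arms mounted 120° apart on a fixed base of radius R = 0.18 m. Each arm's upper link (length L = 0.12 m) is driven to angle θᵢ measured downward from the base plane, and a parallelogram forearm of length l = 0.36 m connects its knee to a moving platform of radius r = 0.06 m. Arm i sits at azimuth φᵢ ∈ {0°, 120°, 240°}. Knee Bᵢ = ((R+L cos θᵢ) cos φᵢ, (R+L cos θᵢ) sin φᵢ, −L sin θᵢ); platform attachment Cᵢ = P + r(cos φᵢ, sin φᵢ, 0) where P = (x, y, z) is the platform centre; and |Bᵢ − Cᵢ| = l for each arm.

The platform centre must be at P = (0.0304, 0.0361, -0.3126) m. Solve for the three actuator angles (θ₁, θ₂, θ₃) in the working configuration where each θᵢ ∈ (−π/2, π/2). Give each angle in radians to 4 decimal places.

φ1=0.0° → target in arm frame (0.0304, 0.0361)
  e−x'=0.0896;  (l²−L²−(e−x')²−y'²−z²)/2L = 0.0340
  √(A²+B²)=0.3252;  θ1 = -1.2917+1.4662 ≈ 0.1745
rotate P by −φ2: (0.0161, -0.0444, -0.3126)
  e−x'=0.1039;  (l²−L²−(e−x')²−y'²−z²)/2L = 0.0196
  θ2 = atan2(B,A) + arccos(C/0.3294) = 0.2614
arm 3 (φ=240.0°): x'=-0.0465, y'=0.0083
  A cos θ + B sin θ = C:  0.1665·cos θ + -0.3126·sin θ = -0.0429
  √(A²+B²)=0.3542;  θ3 = -1.0815+1.6922 ≈ 0.6108

θ₁ = 0.1745, θ₂ = 0.2614, θ₃ = 0.6108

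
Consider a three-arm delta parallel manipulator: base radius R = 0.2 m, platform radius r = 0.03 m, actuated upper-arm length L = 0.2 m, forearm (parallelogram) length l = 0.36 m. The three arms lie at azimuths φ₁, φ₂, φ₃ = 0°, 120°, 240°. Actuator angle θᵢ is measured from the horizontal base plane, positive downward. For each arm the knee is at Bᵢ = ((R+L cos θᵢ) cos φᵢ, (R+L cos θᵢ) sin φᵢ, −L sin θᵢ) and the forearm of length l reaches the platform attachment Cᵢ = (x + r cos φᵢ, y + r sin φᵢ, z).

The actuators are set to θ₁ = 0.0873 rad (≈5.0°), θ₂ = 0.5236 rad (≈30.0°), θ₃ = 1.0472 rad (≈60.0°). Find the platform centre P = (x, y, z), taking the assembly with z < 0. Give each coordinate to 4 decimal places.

S1 = (0.3692·cos0.0°, 0.3692·sin0.0°, -0.0174) = (0.3692, 0.0000, -0.0174)
arm 2 at φ=120.0°: e+L cos θ2 = 0.3432;  S2 = (-0.1716, 0.2972, -0.1000)
S3 = (0.2700·cos240.0°, 0.2700·sin240.0°, -0.1732) = (-0.1350, -0.2338, -0.1732)
|S₂|²−|S₁|² = -0.0089;  |S₃|²−|S₁|² = -0.0337
plane₁₂: -1.0817x+0.5944y+-0.1651z = -0.0089
det = 1.1053;  x = 0.0219+-0.2374z,  y = 0.0249+-0.1542z
into |P−S₁|² = l²: 1.0801z² + 0.1921z + -0.0080 = 0;  Δ = 0.0716;  z = -0.2128 or 0.0349 → z<0 root = -0.2128
x = 0.0724, y = 0.0578

(0.0724, 0.0578, -0.2128)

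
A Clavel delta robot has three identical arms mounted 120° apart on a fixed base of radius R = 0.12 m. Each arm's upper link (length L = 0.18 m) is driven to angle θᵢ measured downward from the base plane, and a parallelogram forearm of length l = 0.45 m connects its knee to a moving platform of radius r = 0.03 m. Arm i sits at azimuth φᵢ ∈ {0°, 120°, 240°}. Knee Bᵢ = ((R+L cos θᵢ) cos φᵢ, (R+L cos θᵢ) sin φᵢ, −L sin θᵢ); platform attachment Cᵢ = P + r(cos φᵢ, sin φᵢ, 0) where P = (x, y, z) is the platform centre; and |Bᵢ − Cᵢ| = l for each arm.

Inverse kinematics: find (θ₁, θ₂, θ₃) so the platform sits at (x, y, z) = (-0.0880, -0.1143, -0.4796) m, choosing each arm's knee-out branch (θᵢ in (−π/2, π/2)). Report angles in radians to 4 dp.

rotate P by −φ1: (-0.0880, -0.1143, -0.4796)
  A cos θ + B sin θ = C:  0.1780·cos θ + -0.4796·sin θ = -0.2907
  γ=atan2(-0.4796,0.1780)=-1.2154;  ψ=arccos(-0.5683)=2.1753;  θ1=γ+ψ≈0.9599
rotate P by −φ2: (-0.0550, 0.1334, -0.4796)
  A=0.1450, B=-0.4796, C=(l²−L²−A²−y'²−z²)/(2L)=-0.2742
  √(A²+B²)=0.5010;  θ2 = -1.2772+2.1500 ≈ 0.8727
arm 3 (φ=240.0°): x'=0.1430, y'=-0.0191
  A cos θ + B sin θ = C:  -0.0530·cos θ + -0.4796·sin θ = -0.1752
  θ3 = atan2(B,A) + arccos(C/0.4825) = 0.2616

θ₁ = 0.9599, θ₂ = 0.8727, θ₃ = 0.2616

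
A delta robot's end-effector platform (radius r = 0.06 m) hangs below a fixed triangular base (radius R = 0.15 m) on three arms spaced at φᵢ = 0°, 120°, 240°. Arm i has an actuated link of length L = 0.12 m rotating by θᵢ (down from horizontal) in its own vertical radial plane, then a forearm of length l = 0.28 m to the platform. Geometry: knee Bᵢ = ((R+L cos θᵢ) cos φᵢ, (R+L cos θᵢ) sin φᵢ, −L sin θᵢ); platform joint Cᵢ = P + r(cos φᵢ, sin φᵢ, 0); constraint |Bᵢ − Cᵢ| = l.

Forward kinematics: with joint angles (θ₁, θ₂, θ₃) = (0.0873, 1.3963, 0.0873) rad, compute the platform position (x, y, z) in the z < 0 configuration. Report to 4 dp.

S1 = (0.2095·cos0.0°, 0.2095·sin0.0°, -0.0105) = (0.2095, 0.0000, -0.0105)
φ2=120.0°: virtual centre (-0.0554, 0.0960, -0.1182), radius l
φ3=240.0°: virtual centre (-0.1048, -0.1815, -0.0105), radius l
eliminate P² terms by subtracting sphere 1 from 2 and 3
[-0.5299 0.1920 -0.2154]·P = -0.0178;  [-0.6286 -0.3629 0.0000]·P = 0.0000
Cramer: x(z) = 0.0206-0.2498z;  y(z) = -0.0357+0.4327z
sphere 1 gives Az²+Bz+C=0 with A=1.2496, B=0.0844, C=-0.0413;  B²−4AC=0.2137;  roots -0.2187, 0.1512;  negative root z = -0.2187
x = 0.0752, y = -0.1303

(0.0752, -0.1303, -0.2187)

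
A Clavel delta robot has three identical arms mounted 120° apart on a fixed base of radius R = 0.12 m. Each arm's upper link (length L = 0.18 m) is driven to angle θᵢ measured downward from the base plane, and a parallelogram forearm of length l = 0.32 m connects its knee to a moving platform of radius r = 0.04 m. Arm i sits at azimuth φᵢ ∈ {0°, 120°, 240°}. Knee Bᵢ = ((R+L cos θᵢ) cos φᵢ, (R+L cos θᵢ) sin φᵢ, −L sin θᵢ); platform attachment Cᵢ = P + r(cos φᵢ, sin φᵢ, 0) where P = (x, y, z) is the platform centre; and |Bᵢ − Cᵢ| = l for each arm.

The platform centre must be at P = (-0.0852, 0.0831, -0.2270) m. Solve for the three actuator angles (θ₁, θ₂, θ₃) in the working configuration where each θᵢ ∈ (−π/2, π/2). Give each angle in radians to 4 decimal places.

arm 1 (φ=0.0°): x'=-0.0852, y'=0.0831
  A cos θ + B sin θ = C:  0.1652·cos θ + -0.2270·sin θ = -0.0437
  √(A²+B²)=0.2807;  θ1 = -0.9417+1.7270 ≈ 0.7853
rotate P by −φ2: (0.1146, 0.0322, -0.2270)
  A=-0.0346, B=-0.2270, C=(l²−L²−A²−y'²−z²)/(2L)=0.0451
  θ2 = atan2(B,A) + arccos(C/0.2296) = -0.3488
φ3=240.0° → target in arm frame (-0.0294, -0.1153)
  e−x'=0.1094;  (l²−L²−(e−x')²−y'²−z²)/2L = -0.0189
  γ=atan2(-0.2270,0.1094)=-1.1218;  ψ=arccos(-0.0749)=1.6457;  θ3=γ+ψ≈0.5239

θ₁ = 0.7853, θ₂ = -0.3488, θ₃ = 0.5239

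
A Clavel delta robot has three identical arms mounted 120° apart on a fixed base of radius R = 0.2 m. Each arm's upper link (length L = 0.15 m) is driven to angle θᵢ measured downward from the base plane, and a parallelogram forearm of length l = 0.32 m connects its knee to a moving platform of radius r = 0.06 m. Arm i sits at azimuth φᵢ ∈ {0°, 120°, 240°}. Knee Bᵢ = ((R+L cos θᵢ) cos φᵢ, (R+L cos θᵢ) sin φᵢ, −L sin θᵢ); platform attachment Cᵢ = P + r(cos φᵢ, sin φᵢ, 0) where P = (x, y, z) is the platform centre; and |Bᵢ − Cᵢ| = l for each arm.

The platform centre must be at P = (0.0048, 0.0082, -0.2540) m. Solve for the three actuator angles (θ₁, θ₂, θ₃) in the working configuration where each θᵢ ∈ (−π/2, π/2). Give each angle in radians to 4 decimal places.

φ1=0.0° → target in arm frame (0.0048, 0.0082)
  A=0.1352, B=-0.2540, C=(l²−L²−A²−y'²−z²)/(2L)=-0.0099
  √(A²+B²)=0.2877;  θ1 = -1.0817+1.6051 ≈ 0.5235
rotate P by −φ2: (0.0047, -0.0083, -0.2540)
  A cos θ + B sin θ = C:  0.1353·cos θ + -0.2540·sin θ = -0.0100
  γ=atan2(-0.2540,0.1353)=-1.0814;  ψ=arccos(-0.0346)=1.6054;  θ2=γ+ψ≈0.5241
arm 3 (φ=240.0°): x'=-0.0095, y'=0.0001
  A cos θ + B sin θ = C:  0.1495·cos θ + -0.2540·sin θ = -0.0232
  √(A²+B²)=0.2947;  θ3 = -1.0388+1.6497 ≈ 0.6109

θ₁ = 0.5235, θ₂ = 0.5241, θ₃ = 0.6109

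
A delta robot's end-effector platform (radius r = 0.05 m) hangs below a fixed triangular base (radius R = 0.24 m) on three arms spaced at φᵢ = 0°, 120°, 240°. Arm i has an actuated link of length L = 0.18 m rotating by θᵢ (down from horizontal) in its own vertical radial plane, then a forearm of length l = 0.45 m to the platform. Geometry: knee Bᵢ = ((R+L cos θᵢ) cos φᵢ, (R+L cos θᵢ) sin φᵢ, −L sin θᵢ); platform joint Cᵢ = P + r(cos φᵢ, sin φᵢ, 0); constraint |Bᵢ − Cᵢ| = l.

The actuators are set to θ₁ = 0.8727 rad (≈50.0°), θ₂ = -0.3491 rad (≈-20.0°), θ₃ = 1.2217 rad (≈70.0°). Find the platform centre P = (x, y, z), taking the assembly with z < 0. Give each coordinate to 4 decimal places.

(-0.0450, 0.1865, -0.3494)

arm 1 at φ=0.0°: e+L cos θ1 = 0.3057;  centre 1 = (0.3057, 0.0000, -0.1379)
centre 2 = (0.3591·cos120.0°, 0.3591·sin120.0°, 0.0616) = (-0.1796, 0.3110, 0.0616)
arm 3 at φ=240.0°: e+L cos θ3 = 0.2516;  centre 3 = (-0.1258, -0.2179, -0.1691)
subtract pairs → two planes through P
[-0.9705 0.6221 0.3989]·P = 0.0203;  [-0.8630 -0.4357 -0.0625]·P = -0.0206
Cramer: x(z) = 0.0041+0.1406z;  y(z) = 0.0391-0.4219z
sphere 1 gives Az²+Bz+C=0 with A=1.1978, B=0.1580, C=-0.0910;  B²−4AC=0.4610;  roots -0.3494, 0.2175;  negative root z = -0.3494
x = -0.0450, y = 0.1865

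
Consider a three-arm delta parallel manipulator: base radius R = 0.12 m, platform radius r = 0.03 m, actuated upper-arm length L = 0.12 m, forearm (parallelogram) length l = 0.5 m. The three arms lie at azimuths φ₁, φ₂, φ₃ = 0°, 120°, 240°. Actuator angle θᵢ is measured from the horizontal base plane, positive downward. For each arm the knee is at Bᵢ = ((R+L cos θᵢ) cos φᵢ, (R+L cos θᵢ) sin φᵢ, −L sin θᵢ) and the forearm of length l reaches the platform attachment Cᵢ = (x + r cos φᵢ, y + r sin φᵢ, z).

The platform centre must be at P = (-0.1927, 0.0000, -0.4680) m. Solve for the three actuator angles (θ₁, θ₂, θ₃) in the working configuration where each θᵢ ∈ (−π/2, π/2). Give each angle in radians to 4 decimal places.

rotate P by −φ1: (-0.1927, 0.0000, -0.4680)
  e−x'=0.2827;  (l²−L²−(e−x')²−y'²−z²)/2L = -0.2639
  √(A²+B²)=0.5468;  θ1 = -1.0274+2.0746 ≈ 1.0472
arm 2 (φ=120.0°): x'=0.0963, y'=0.1669
  A cos θ + B sin θ = C:  -0.0063·cos θ + -0.4680·sin θ = -0.0471
  θ2 = atan2(B,A) + arccos(C/0.4680) = 0.0873
φ3=240.0° → target in arm frame (0.0964, -0.1669)
  e−x'=-0.0064;  (l²−L²−(e−x')²−y'²−z²)/2L = -0.0471
  √(A²+B²)=0.4680;  θ3 = -1.5844+1.6717 ≈ 0.0873

θ₁ = 1.0472, θ₂ = 0.0873, θ₃ = 0.0873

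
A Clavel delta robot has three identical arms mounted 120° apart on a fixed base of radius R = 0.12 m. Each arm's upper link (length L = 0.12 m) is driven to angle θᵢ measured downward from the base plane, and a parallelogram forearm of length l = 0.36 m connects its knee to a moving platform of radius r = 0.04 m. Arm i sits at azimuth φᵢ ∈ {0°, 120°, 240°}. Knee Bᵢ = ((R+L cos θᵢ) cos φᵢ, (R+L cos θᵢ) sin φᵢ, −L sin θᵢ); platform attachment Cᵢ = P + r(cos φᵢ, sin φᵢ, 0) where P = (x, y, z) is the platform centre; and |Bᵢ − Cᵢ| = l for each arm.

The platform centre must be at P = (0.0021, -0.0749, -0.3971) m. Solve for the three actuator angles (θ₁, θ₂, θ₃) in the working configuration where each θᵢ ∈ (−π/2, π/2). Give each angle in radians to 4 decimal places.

rotate P by −φ1: (0.0021, -0.0749, -0.3971)
  e−x'=0.0779;  (l²−L²−(e−x')²−y'²−z²)/2L = -0.2257
  θ1 = atan2(B,A) + arccos(C/0.4047) = 0.7854
φ2=120.0° → target in arm frame (-0.0659, 0.0356)
  A=0.1459, B=-0.3971, C=(l²−L²−A²−y'²−z²)/(2L)=-0.2710
  θ2 = atan2(B,A) + arccos(C/0.4231) = 1.0475
φ3=240.0° → target in arm frame (0.0638, 0.0393)
  A=0.0162, B=-0.3971, C=(l²−L²−A²−y'²−z²)/(2L)=-0.1846
  θ3 = atan2(B,A) + arccos(C/0.3974) = 0.5236

θ₁ = 0.7854, θ₂ = 1.0475, θ₃ = 0.5236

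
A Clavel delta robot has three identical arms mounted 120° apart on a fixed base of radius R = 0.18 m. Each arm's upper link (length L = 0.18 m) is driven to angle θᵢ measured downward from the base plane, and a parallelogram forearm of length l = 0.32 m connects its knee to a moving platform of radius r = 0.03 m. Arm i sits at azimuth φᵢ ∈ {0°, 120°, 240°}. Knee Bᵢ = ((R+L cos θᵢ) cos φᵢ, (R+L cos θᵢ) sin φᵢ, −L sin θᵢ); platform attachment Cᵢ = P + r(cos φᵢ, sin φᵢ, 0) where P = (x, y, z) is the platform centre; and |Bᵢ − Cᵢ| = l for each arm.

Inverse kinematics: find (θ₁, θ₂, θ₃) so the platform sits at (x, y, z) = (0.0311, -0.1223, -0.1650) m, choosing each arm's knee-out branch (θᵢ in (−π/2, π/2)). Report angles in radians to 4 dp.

θ₁ = 0.4365, θ₂ = 1.3091, θ₃ = -0.1746

arm 1 (φ=0.0°): x'=0.0311, y'=-0.1223
  A cos θ + B sin θ = C:  0.1189·cos θ + -0.1650·sin θ = 0.0380
  γ=atan2(-0.1650,0.1189)=-0.9464;  ψ=arccos(0.1869)=1.3828;  θ1=γ+ψ≈0.4365
φ2=120.0° → target in arm frame (-0.1215, 0.0342)
  A cos θ + B sin θ = C:  0.2715·cos θ + -0.1650·sin θ = -0.0891
  γ=atan2(-0.1650,0.2715)=-0.5461;  ψ=arccos(-0.2806)=1.8552;  θ2=γ+ψ≈1.3091
rotate P by −φ3: (0.0904, 0.0881, -0.1650)
  A=0.0596, B=-0.1650, C=(l²−L²−A²−y'²−z²)/(2L)=0.0874
  √(A²+B²)=0.1754;  θ3 = -1.2240+1.0494 ≈ -0.1746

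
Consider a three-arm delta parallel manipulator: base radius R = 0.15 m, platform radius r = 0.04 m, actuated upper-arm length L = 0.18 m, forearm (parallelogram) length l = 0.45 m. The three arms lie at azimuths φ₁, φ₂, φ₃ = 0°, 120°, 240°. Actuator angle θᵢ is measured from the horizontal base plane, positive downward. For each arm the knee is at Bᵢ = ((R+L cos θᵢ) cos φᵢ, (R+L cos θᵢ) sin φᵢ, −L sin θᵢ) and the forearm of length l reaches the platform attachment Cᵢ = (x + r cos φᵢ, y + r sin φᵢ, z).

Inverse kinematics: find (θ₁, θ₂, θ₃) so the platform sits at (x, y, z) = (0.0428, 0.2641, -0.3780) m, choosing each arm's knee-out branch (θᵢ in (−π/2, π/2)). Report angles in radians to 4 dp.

arm 1 (φ=0.0°): x'=0.0428, y'=0.2641
  A=0.0672, B=-0.3780, C=(l²−L²−A²−y'²−z²)/(2L)=-0.1307
  √(A²+B²)=0.3839;  θ1 = -1.3949+1.9181 ≈ 0.5233
arm 2 (φ=120.0°): x'=0.2073, y'=-0.1691
  e−x'=-0.0973;  (l²−L²−(e−x')²−y'²−z²)/2L = -0.0302
  √(A²+B²)=0.3903;  θ2 = -1.8228+1.6481 ≈ -0.1747
arm 3 (φ=240.0°): x'=-0.2501, y'=-0.0950
  A=0.3601, B=-0.3780, C=(l²−L²−A²−y'²−z²)/(2L)=-0.3097
  √(A²+B²)=0.5221;  θ3 = -0.8096+2.2058 ≈ 1.3962

θ₁ = 0.5233, θ₂ = -0.1747, θ₃ = 1.3962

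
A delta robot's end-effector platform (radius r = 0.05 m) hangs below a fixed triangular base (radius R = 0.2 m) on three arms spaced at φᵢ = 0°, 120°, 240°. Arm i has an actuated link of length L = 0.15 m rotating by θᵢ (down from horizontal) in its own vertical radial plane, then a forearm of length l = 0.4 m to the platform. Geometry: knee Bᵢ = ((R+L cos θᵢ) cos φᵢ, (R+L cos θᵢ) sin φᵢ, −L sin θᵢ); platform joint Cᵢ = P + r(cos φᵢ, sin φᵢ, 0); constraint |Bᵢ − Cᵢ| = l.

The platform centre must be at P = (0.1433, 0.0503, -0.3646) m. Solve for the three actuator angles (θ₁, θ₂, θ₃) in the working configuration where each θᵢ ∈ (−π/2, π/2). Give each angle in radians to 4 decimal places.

rotate P by −φ1: (0.1433, 0.0503, -0.3646)
  A=0.0067, B=-0.3646, C=(l²−L²−A²−y'²−z²)/(2L)=0.0066
  √(A²+B²)=0.3647;  θ1 = -1.5524+1.5526 ≈ 0.0002
rotate P by −φ2: (-0.0281, -0.1493, -0.3646)
  A cos θ + B sin θ = C:  0.1781·cos θ + -0.3646·sin θ = -0.1647
  √(A²+B²)=0.4058;  θ2 = -1.1164+1.9889 ≈ 0.8725
arm 3 (φ=240.0°): x'=-0.1152, y'=0.0990
  A=0.2652, B=-0.3646, C=(l²−L²−A²−y'²−z²)/(2L)=-0.2519
  θ3 = atan2(B,A) + arccos(C/0.4509) = 1.2216

θ₁ = 0.0002, θ₂ = 0.8725, θ₃ = 1.2216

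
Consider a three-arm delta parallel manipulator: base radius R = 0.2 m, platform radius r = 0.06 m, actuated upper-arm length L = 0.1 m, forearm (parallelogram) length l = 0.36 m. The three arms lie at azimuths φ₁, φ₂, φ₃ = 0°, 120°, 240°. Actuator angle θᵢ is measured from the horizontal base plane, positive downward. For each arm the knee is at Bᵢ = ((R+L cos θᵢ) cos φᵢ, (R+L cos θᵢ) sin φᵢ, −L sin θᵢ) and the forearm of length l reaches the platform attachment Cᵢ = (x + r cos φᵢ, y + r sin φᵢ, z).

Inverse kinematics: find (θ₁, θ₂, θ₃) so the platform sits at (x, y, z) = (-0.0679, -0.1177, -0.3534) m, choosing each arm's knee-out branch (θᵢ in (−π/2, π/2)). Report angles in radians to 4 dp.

θ₁ = 1.3959, θ₂ = 1.3964, θ₃ = 0.0868

φ1=0.0° → target in arm frame (-0.0679, -0.1177)
  A cos θ + B sin θ = C:  0.2079·cos θ + -0.3534·sin θ = -0.3118
  θ1 = atan2(B,A) + arccos(C/0.4100) = 1.3959
rotate P by −φ2: (-0.0680, 0.1177, -0.3534)
  A=0.2080, B=-0.3534, C=(l²−L²−A²−y'²−z²)/(2L)=-0.3119
  √(A²+B²)=0.4101;  θ2 = -1.0389+2.4353 ≈ 1.3964
φ3=240.0° → target in arm frame (0.1359, 0.0000)
  A cos θ + B sin θ = C:  0.0041·cos θ + -0.3534·sin θ = -0.0265
  θ3 = atan2(B,A) + arccos(C/0.3534) = 0.0868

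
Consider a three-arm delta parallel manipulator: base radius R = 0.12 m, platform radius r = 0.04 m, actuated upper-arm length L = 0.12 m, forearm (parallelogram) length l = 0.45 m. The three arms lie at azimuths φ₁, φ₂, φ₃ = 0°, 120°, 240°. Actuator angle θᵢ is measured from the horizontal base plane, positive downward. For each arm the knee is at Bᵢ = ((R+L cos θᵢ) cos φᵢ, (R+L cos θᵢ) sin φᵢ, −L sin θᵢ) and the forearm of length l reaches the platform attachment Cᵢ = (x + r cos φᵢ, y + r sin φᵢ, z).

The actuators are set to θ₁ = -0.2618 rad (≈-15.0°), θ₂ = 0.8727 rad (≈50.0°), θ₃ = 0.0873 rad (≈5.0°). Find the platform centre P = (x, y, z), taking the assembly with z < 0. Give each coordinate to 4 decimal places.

arm 1 at φ=0.0°: ρ1 = 0.1959;  centre 1 = (0.1959, 0.0000, 0.0311)
φ2=120.0°: virtual centre (-0.0786, 0.1361, -0.0919), radius l
arm 3 at φ=240.0°: ρ3 = 0.1995;  centre 3 = (-0.0998, -0.1728, -0.0105)
subtract pairs → two planes through P
linear system: -0.5490x+0.2722y = -0.0062−-0.2460z; -0.5914x+-0.3456y = 0.0006−-0.0830z
Cramer: x(z) = 0.0057-0.3069z;  y(z) = -0.0114+0.2848z
sphere 1 gives Az²+Bz+C=0 with A=1.1753, B=0.0482, C=-0.1652;  B²−4AC=0.7790;  roots -0.3960, 0.3550;  negative root z = -0.3960
x = 0.1272, y = -0.1242

(0.1272, -0.1242, -0.3960)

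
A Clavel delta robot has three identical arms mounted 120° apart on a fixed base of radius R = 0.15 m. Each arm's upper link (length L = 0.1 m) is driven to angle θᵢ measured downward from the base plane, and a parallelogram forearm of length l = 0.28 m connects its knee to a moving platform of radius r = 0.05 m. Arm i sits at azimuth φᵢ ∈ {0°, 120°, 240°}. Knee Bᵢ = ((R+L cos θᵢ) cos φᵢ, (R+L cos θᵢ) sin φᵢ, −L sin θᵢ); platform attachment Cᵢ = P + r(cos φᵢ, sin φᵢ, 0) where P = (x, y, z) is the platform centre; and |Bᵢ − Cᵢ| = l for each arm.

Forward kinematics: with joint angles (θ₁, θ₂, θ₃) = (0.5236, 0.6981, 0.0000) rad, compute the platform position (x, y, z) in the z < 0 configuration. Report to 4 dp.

O1 = (0.1866·cos0.0°, 0.1866·sin0.0°, -0.0500) = (0.1866, 0.0000, -0.0500)
φ2=120.0°: virtual centre (-0.0883, 0.1529, -0.0643), radius l
O3 = (0.2000·cos240.0°, 0.2000·sin240.0°, 0.0000) = (-0.1000, -0.1732, 0.0000)
subtract pairs → two planes through P
linear system: -0.5498x+0.3059y = -0.0020−-0.0286z; -0.5732x+-0.3464y = 0.0027−0.1000z
det = 0.3658;  x = -0.0003+0.0566z,  y = -0.0072+0.1950z
quadratic in z: (1.0412)z²+(0.0761)z+(-0.0409)=0, √Δ=0.4197 → z ∈ {-0.2380, 0.1650}; z = -0.2380 (taking z<0)
x = -0.0138, y = -0.0536

(-0.0138, -0.0536, -0.2380)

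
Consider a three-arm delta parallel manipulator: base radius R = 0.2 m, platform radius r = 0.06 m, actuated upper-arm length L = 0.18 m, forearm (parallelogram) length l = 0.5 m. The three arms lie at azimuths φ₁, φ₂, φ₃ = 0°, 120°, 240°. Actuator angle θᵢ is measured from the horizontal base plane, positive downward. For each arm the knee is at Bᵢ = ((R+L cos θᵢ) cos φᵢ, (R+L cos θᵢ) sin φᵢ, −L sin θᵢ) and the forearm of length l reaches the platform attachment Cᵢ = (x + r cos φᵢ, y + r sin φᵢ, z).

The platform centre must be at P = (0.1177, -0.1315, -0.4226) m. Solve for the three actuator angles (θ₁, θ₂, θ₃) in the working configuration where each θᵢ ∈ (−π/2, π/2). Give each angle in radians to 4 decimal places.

θ₁ = -0.0870, θ₂ = 0.9602, θ₃ = 0.1747

rotate P by −φ1: (0.1177, -0.1315, -0.4226)
  A cos θ + B sin θ = C:  0.0223·cos θ + -0.4226·sin θ = 0.0589
  θ1 = atan2(B,A) + arccos(C/0.4232) = -0.0870
arm 2 (φ=120.0°): x'=-0.1727, y'=-0.0362
  A=0.3127, B=-0.4226, C=(l²−L²−A²−y'²−z²)/(2L)=-0.1669
  θ2 = atan2(B,A) + arccos(C/0.5257) = 0.9602
arm 3 (φ=240.0°): x'=0.0550, y'=0.1677
  e−x'=0.0850;  (l²−L²−(e−x')²−y'²−z²)/2L = 0.0102
  √(A²+B²)=0.4311;  θ3 = -1.3724+1.5471 ≈ 0.1747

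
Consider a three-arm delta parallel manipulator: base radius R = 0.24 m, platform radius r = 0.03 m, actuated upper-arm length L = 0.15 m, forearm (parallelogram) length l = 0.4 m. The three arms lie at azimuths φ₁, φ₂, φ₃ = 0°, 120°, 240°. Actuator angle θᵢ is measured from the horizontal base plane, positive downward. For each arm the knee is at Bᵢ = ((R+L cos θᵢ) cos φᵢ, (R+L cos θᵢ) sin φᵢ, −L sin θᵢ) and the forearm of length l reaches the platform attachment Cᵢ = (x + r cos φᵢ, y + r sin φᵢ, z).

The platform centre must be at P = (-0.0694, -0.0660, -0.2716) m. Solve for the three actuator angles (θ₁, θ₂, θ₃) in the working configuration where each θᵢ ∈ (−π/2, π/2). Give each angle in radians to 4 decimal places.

φ1=0.0° → target in arm frame (-0.0694, -0.0660)
  A cos θ + B sin θ = C:  0.2794·cos θ + -0.2716·sin θ = -0.0623
  θ1 = atan2(B,A) + arccos(C/0.3897) = 0.9601
φ2=120.0° → target in arm frame (-0.0225, 0.0931)
  e−x'=0.2325;  (l²−L²−(e−x')²−y'²−z²)/2L = 0.0034
  γ=atan2(-0.2716,0.2325)=-0.8629;  ψ=arccos(0.0096)=1.5612;  θ2=γ+ψ≈0.6983
φ3=240.0° → target in arm frame (0.0919, -0.0271)
  e−x'=0.1181;  (l²−L²−(e−x')²−y'²−z²)/2L = 0.1635
  θ3 = atan2(B,A) + arccos(C/0.2962) = -0.1744

θ₁ = 0.9601, θ₂ = 0.6983, θ₃ = -0.1744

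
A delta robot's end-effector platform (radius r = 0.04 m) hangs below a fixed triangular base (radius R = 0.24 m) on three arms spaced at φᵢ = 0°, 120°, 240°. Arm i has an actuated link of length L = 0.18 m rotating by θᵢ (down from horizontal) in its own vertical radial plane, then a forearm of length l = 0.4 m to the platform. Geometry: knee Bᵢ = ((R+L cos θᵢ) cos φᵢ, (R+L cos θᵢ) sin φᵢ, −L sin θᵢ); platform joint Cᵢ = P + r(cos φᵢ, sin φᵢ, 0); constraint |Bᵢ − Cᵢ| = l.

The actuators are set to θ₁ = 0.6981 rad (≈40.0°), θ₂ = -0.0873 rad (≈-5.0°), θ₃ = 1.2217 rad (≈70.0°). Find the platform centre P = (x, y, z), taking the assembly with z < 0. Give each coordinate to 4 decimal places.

φ1=0.0°: virtual centre (0.3379, 0.0000, -0.1157), radius l
O2 = (0.3793·cos120.0°, 0.3793·sin120.0°, 0.0157) = (-0.1897, 0.3285, 0.0157)
arm 3 at φ=240.0°: ρ3 = 0.2616;  O3 = (-0.1308, -0.2265, -0.1691)
|O₂|²−|O₁|² = 0.0166;  |O₃|²−|O₁|² = -0.0305
[-1.0551 0.6570 0.2628]·P = 0.0166;  [-0.9374 -0.4531 -0.1069]·P = -0.0305
det = 1.0938;  x = 0.0115+0.0446z,  y = 0.0436+-0.3283z
into |P−O₁|² = l²: 1.1098z² + 0.1736z + -0.0382 = 0;  Δ = 0.1995;  z = -0.2795 or 0.1230 → z<0 root = -0.2795
x = -0.0010, y = 0.1354

(-0.0010, 0.1354, -0.2795)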